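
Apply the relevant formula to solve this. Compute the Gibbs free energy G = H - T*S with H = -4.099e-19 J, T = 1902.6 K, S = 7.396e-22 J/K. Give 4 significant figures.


Step 1: T*S = 1902.6 * 7.396e-22 = 1.407e-18 J
Step 2: G = H - T*S = -4.099e-19 - 1.407e-18
Step 3: G = -1.817e-18 J

-1.817e-18


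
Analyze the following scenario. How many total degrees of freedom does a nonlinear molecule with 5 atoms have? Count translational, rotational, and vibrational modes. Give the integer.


Step 1: Translational DOF = 3
Step 2: Rotational DOF (nonlinear) = 3
Step 3: Vibrational DOF = 3*5 - 6 = 9
Step 4: Total = 3 + 3 + 9 = 15

15


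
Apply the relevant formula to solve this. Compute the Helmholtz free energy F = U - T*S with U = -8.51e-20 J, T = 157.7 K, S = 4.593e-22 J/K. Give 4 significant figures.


Step 1: T*S = 157.7 * 4.593e-22 = 7.243e-20 J
Step 2: F = U - T*S = -8.51e-20 - 7.243e-20
Step 3: F = -1.575e-19 J

-1.575e-19


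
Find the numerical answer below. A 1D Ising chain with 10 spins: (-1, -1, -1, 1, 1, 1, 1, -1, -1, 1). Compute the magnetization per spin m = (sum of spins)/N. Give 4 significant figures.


Step 1: Count up spins (+1): 5, down spins (-1): 5
Step 2: Total magnetization M = 5 - 5 = 0
Step 3: m = M/N = 0/10 = 0

0


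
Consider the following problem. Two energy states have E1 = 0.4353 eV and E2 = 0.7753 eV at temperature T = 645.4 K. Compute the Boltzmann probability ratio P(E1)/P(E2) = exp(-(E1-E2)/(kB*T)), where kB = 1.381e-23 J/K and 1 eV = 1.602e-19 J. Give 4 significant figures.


Step 1: Compute energy difference dE = E1 - E2 = 0.4353 - 0.7753 = -0.34 eV
Step 2: Convert to Joules: dE_J = -0.34 * 1.602e-19 = -5.447e-20 J
Step 3: Compute exponent = -dE_J / (kB * T) = -(-5.447e-20) / (1.381e-23 * 645.4) = 6.111
Step 4: P(E1)/P(E2) = exp(6.111) = 450.8

450.8


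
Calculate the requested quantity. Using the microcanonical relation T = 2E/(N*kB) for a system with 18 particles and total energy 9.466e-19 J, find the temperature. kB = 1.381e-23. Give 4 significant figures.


Step 1: Numerator = 2*E = 2*9.466e-19 = 1.893e-18 J
Step 2: Denominator = N*kB = 18*1.381e-23 = 2.486e-22
Step 3: T = 1.893e-18 / 2.486e-22 = 7616 K

7616


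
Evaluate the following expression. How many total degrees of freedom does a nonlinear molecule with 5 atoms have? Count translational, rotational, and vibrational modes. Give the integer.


Step 1: Translational DOF = 3
Step 2: Rotational DOF (nonlinear) = 3
Step 3: Vibrational DOF = 3*5 - 6 = 9
Step 4: Total = 3 + 3 + 9 = 15

15


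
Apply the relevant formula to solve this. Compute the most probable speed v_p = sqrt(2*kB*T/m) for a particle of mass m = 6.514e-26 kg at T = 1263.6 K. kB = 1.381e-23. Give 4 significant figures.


Step 1: Numerator = 2*kB*T = 2*1.381e-23*1263.6 = 3.49e-20
Step 2: Ratio = 3.49e-20 / 6.514e-26 = 5.358e+05
Step 3: v_p = sqrt(5.358e+05) = 732 m/s

732


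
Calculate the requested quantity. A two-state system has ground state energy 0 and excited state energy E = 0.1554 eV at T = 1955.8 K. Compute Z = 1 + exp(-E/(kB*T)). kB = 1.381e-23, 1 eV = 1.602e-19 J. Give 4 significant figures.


Step 1: Compute beta*E = E*eV/(kB*T) = 0.1554*1.602e-19/(1.381e-23*1955.8) = 0.9217
Step 2: exp(-beta*E) = exp(-0.9217) = 0.3978
Step 3: Z = 1 + 0.3978 = 1.398

1.398


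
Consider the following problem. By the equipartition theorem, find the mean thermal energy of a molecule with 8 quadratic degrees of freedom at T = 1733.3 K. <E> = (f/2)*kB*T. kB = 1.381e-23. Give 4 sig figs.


Step 1: f/2 = 8/2 = 4
Step 2: kB*T = 1.381e-23 * 1733.3 = 2.394e-20
Step 3: <E> = 4 * 2.394e-20 = 9.575e-20 J

9.575e-20


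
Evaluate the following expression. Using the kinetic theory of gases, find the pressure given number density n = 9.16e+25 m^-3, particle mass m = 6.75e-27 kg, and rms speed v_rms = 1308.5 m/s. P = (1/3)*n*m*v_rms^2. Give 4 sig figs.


Step 1: v_rms^2 = 1308.5^2 = 1.712e+06
Step 2: n*m = 9.16e+25*6.75e-27 = 0.6183
Step 3: P = (1/3)*0.6183*1.712e+06 = 3.529e+05 Pa

3.529e+05


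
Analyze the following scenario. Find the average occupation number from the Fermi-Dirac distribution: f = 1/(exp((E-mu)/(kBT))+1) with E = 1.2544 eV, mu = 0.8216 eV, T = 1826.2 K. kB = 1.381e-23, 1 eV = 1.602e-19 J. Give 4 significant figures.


Step 1: (E - mu) = 1.2544 - 0.8216 = 0.4328 eV
Step 2: Convert: (E-mu)*eV = 6.933e-20 J
Step 3: x = (E-mu)*eV/(kB*T) = 2.749
Step 4: f = 1/(exp(2.749)+1) = 0.06013

0.06013


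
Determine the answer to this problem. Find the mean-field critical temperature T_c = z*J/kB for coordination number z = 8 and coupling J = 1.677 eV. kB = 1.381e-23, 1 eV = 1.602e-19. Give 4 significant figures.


Step 1: z*J = 8*1.677 = 13.42 eV
Step 2: Convert to Joules: 13.42*1.602e-19 = 2.149e-18 J
Step 3: T_c = 2.149e-18 / 1.381e-23 = 1.556e+05 K

1.556e+05


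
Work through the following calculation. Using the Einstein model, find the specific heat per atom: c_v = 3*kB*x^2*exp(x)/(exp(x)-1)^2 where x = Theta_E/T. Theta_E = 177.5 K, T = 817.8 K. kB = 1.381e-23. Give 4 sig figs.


Step 1: x = Theta_E/T = 177.5/817.8 = 0.217
Step 2: x^2 = 0.04711
Step 3: exp(x) = 1.242
Step 4: c_v = 3*1.381e-23*0.04711*1.242/(1.242-1)^2 = 4.127e-23

4.127e-23


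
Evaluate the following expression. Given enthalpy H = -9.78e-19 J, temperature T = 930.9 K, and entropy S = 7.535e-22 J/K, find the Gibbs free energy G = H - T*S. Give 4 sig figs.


Step 1: T*S = 930.9 * 7.535e-22 = 7.014e-19 J
Step 2: G = H - T*S = -9.78e-19 - 7.014e-19
Step 3: G = -1.679e-18 J

-1.679e-18


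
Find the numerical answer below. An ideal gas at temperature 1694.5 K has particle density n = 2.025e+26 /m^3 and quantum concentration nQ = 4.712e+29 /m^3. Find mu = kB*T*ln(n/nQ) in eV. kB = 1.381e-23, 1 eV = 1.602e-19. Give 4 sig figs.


Step 1: n/nQ = 2.025e+26/4.712e+29 = 0.0004298
Step 2: ln(n/nQ) = -7.752
Step 3: mu = kB*T*ln(n/nQ) = 2.34e-20*-7.752 = -1.814e-19 J
Step 4: Convert to eV: -1.814e-19/1.602e-19 = -1.132 eV

-1.132


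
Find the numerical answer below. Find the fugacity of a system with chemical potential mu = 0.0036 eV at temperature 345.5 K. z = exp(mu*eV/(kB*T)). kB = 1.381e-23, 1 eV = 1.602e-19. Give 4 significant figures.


Step 1: Convert mu to Joules: 0.0036*1.602e-19 = 5.767e-22 J
Step 2: kB*T = 1.381e-23*345.5 = 4.771e-21 J
Step 3: mu/(kB*T) = 0.1209
Step 4: z = exp(0.1209) = 1.128

1.128


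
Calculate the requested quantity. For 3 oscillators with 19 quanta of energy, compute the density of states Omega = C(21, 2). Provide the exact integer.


Step 1: Use binomial coefficient C(21, 2)
Step 2: Numerator = 21! / 19!
Step 3: Denominator = 2!
Step 4: Omega = 210

210


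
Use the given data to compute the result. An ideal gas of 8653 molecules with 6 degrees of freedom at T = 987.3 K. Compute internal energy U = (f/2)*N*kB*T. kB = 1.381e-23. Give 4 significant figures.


Step 1: f/2 = 6/2 = 3.0
Step 2: N*kB*T = 8653*1.381e-23*987.3 = 1.18e-16
Step 3: U = 3.0 * 1.18e-16 = 3.539e-16 J

3.539e-16


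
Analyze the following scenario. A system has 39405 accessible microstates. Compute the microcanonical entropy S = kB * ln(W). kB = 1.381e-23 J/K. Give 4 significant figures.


Step 1: ln(W) = ln(39405) = 10.58
Step 2: S = kB * ln(W) = 1.381e-23 * 10.58
Step 3: S = 1.461e-22 J/K

1.461e-22


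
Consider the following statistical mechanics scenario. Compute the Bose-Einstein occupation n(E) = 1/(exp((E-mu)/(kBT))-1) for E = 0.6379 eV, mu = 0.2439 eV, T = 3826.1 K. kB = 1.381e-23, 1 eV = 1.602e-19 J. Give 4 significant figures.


Step 1: (E - mu) = 0.394 eV
Step 2: x = (E-mu)*eV/(kB*T) = 0.394*1.602e-19/(1.381e-23*3826.1) = 1.195
Step 3: exp(x) = 3.302
Step 4: n = 1/(exp(x)-1) = 0.4344

0.4344


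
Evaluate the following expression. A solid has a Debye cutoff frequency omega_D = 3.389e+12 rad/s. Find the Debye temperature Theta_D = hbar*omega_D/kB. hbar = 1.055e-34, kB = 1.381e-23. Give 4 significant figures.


Step 1: hbar*omega_D = 1.055e-34 * 3.389e+12 = 3.575e-22 J
Step 2: Theta_D = 3.575e-22 / 1.381e-23
Step 3: Theta_D = 25.89 K

25.89


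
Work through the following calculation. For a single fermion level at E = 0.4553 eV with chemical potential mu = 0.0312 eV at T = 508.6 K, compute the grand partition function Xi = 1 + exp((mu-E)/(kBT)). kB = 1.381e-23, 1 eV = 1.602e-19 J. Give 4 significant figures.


Step 1: (mu - E) = 0.0312 - 0.4553 = -0.4241 eV
Step 2: x = (mu-E)*eV/(kB*T) = -0.4241*1.602e-19/(1.381e-23*508.6) = -9.673
Step 3: exp(x) = 6.296e-05
Step 4: Xi = 1 + 6.296e-05 = 1

1


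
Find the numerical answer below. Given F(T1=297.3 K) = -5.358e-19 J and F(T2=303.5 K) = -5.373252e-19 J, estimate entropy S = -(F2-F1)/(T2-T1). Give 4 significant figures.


Step 1: dF = F2 - F1 = -5.373252e-19 - (-5.358e-19) = -1.5252e-21 J
Step 2: dT = T2 - T1 = 303.5 - 297.3 = 6.2 K
Step 3: S = -dF/dT = -(-1.5252e-21)/6.2 = 2.46e-22 J/K

2.46e-22


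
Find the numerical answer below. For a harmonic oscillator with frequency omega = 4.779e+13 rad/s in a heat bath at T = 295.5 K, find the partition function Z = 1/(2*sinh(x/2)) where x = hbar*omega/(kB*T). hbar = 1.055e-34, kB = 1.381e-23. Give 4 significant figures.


Step 1: Compute x = hbar*omega/(kB*T) = 1.055e-34*4.779e+13/(1.381e-23*295.5) = 1.235
Step 2: x/2 = 0.6177
Step 3: sinh(x/2) = 0.6578
Step 4: Z = 1/(2*0.6578) = 0.7601

0.7601


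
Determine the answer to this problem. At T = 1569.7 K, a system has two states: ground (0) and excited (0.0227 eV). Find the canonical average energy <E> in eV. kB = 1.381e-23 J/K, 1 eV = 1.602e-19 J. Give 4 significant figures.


Step 1: beta*E = 0.0227*1.602e-19/(1.381e-23*1569.7) = 0.1678
Step 2: exp(-beta*E) = 0.8456
Step 3: <E> = 0.0227*0.8456/(1+0.8456) = 0.0104 eV

0.0104


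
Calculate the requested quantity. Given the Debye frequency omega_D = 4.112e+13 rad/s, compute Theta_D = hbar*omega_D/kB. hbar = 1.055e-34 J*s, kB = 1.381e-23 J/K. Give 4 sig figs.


Step 1: hbar*omega_D = 1.055e-34 * 4.112e+13 = 4.338e-21 J
Step 2: Theta_D = 4.338e-21 / 1.381e-23
Step 3: Theta_D = 314.1 K

314.1


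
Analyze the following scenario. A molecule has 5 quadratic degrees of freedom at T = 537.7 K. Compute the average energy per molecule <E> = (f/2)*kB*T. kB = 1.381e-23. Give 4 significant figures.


Step 1: f/2 = 5/2 = 2.5
Step 2: kB*T = 1.381e-23 * 537.7 = 7.426e-21
Step 3: <E> = 2.5 * 7.426e-21 = 1.856e-20 J

1.856e-20


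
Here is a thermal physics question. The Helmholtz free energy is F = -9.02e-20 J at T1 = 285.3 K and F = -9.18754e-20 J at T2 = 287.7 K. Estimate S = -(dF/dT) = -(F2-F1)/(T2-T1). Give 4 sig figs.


Step 1: dF = F2 - F1 = -9.18754e-20 - (-9.02e-20) = -1.6754e-21 J
Step 2: dT = T2 - T1 = 287.7 - 285.3 = 2.4 K
Step 3: S = -dF/dT = -(-1.6754e-21)/2.4 = 6.981e-22 J/K

6.981e-22


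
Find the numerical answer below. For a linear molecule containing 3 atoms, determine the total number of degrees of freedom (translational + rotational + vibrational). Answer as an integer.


Step 1: Translational DOF = 3
Step 2: Rotational DOF (linear) = 2
Step 3: Vibrational DOF = 3*3 - 5 = 4
Step 4: Total = 3 + 2 + 4 = 9

9


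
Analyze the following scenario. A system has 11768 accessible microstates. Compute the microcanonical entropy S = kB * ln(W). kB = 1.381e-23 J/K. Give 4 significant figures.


Step 1: ln(W) = ln(11768) = 9.373
Step 2: S = kB * ln(W) = 1.381e-23 * 9.373
Step 3: S = 1.294e-22 J/K

1.294e-22


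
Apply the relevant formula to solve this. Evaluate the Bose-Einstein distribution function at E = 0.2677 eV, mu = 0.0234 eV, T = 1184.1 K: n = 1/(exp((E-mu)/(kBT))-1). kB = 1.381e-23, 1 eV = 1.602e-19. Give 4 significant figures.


Step 1: (E - mu) = 0.2443 eV
Step 2: x = (E-mu)*eV/(kB*T) = 0.2443*1.602e-19/(1.381e-23*1184.1) = 2.393
Step 3: exp(x) = 10.95
Step 4: n = 1/(exp(x)-1) = 0.1005

0.1005


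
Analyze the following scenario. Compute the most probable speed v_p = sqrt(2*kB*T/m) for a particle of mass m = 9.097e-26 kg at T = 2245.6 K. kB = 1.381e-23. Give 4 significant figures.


Step 1: Numerator = 2*kB*T = 2*1.381e-23*2245.6 = 6.202e-20
Step 2: Ratio = 6.202e-20 / 9.097e-26 = 6.818e+05
Step 3: v_p = sqrt(6.818e+05) = 825.7 m/s

825.7


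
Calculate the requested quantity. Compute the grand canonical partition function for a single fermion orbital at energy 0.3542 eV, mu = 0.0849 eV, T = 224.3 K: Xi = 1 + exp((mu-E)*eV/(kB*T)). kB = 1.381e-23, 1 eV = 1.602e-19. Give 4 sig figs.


Step 1: (mu - E) = 0.0849 - 0.3542 = -0.2693 eV
Step 2: x = (mu-E)*eV/(kB*T) = -0.2693*1.602e-19/(1.381e-23*224.3) = -13.93
Step 3: exp(x) = 8.94e-07
Step 4: Xi = 1 + 8.94e-07 = 1

1


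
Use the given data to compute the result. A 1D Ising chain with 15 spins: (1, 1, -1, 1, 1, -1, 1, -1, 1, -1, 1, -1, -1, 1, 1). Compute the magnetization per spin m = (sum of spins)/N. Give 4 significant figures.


Step 1: Count up spins (+1): 9, down spins (-1): 6
Step 2: Total magnetization M = 9 - 6 = 3
Step 3: m = M/N = 3/15 = 0.2

0.2


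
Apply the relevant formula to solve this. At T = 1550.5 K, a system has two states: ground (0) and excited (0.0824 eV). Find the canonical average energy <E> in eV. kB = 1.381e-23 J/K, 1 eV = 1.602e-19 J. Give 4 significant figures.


Step 1: beta*E = 0.0824*1.602e-19/(1.381e-23*1550.5) = 0.6165
Step 2: exp(-beta*E) = 0.5398
Step 3: <E> = 0.0824*0.5398/(1+0.5398) = 0.02889 eV

0.02889


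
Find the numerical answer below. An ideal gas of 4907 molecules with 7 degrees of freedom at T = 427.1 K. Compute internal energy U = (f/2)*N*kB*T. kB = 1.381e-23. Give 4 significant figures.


Step 1: f/2 = 7/2 = 3.5
Step 2: N*kB*T = 4907*1.381e-23*427.1 = 2.894e-17
Step 3: U = 3.5 * 2.894e-17 = 1.013e-16 J

1.013e-16


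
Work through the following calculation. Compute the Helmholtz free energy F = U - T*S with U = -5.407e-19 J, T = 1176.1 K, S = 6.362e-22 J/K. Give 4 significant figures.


Step 1: T*S = 1176.1 * 6.362e-22 = 7.482e-19 J
Step 2: F = U - T*S = -5.407e-19 - 7.482e-19
Step 3: F = -1.289e-18 J

-1.289e-18


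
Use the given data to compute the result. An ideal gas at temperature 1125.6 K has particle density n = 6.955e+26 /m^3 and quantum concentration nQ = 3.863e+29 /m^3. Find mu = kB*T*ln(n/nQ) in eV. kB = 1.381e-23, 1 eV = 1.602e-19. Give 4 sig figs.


Step 1: n/nQ = 6.955e+26/3.863e+29 = 0.0018
Step 2: ln(n/nQ) = -6.32
Step 3: mu = kB*T*ln(n/nQ) = 1.554e-20*-6.32 = -9.824e-20 J
Step 4: Convert to eV: -9.824e-20/1.602e-19 = -0.6132 eV

-0.6132


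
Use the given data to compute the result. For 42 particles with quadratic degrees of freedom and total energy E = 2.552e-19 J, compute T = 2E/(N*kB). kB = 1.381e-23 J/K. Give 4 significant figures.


Step 1: Numerator = 2*E = 2*2.552e-19 = 5.104e-19 J
Step 2: Denominator = N*kB = 42*1.381e-23 = 5.8e-22
Step 3: T = 5.104e-19 / 5.8e-22 = 880 K

880


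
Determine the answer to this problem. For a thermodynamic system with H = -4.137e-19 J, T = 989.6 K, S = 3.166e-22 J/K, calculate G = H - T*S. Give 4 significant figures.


Step 1: T*S = 989.6 * 3.166e-22 = 3.133e-19 J
Step 2: G = H - T*S = -4.137e-19 - 3.133e-19
Step 3: G = -7.27e-19 J

-7.27e-19


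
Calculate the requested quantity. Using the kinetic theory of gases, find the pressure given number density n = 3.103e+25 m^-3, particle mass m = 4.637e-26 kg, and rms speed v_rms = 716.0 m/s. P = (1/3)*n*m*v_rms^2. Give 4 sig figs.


Step 1: v_rms^2 = 716.0^2 = 5.127e+05
Step 2: n*m = 3.103e+25*4.637e-26 = 1.439
Step 3: P = (1/3)*1.439*5.127e+05 = 2.459e+05 Pa

2.459e+05


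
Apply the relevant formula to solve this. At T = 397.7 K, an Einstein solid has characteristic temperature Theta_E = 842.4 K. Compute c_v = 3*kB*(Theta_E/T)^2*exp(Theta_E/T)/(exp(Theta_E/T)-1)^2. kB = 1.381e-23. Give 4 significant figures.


Step 1: x = Theta_E/T = 842.4/397.7 = 2.118
Step 2: x^2 = 4.487
Step 3: exp(x) = 8.316
Step 4: c_v = 3*1.381e-23*4.487*8.316/(8.316-1)^2 = 2.888e-23

2.888e-23


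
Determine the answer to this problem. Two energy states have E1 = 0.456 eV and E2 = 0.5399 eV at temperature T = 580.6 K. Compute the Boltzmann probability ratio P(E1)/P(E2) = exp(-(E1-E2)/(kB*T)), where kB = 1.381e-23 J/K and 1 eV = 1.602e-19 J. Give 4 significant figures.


Step 1: Compute energy difference dE = E1 - E2 = 0.456 - 0.5399 = -0.0839 eV
Step 2: Convert to Joules: dE_J = -0.0839 * 1.602e-19 = -1.344e-20 J
Step 3: Compute exponent = -dE_J / (kB * T) = -(-1.344e-20) / (1.381e-23 * 580.6) = 1.676
Step 4: P(E1)/P(E2) = exp(1.676) = 5.346

5.346


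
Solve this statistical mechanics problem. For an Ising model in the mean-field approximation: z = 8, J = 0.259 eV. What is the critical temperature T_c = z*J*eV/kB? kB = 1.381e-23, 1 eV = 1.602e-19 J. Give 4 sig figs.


Step 1: z*J = 8*0.259 = 2.072 eV
Step 2: Convert to Joules: 2.072*1.602e-19 = 3.319e-19 J
Step 3: T_c = 3.319e-19 / 1.381e-23 = 2.404e+04 K

2.404e+04


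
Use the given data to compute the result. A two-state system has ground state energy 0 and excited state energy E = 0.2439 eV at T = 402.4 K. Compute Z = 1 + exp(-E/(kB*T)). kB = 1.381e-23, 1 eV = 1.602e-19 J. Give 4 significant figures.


Step 1: Compute beta*E = E*eV/(kB*T) = 0.2439*1.602e-19/(1.381e-23*402.4) = 7.031
Step 2: exp(-beta*E) = exp(-7.031) = 0.000884
Step 3: Z = 1 + 0.000884 = 1.001

1.001


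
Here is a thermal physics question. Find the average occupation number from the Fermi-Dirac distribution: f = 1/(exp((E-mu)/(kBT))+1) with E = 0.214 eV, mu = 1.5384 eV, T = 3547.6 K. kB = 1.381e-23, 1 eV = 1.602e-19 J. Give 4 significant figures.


Step 1: (E - mu) = 0.214 - 1.5384 = -1.324 eV
Step 2: Convert: (E-mu)*eV = -2.122e-19 J
Step 3: x = (E-mu)*eV/(kB*T) = -4.331
Step 4: f = 1/(exp(-4.331)+1) = 0.987

0.987


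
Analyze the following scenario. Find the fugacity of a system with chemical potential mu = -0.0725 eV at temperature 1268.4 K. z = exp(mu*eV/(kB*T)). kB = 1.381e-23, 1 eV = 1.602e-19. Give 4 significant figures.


Step 1: Convert mu to Joules: -0.0725*1.602e-19 = -1.161e-20 J
Step 2: kB*T = 1.381e-23*1268.4 = 1.752e-20 J
Step 3: mu/(kB*T) = -0.6631
Step 4: z = exp(-0.6631) = 0.5153

0.5153


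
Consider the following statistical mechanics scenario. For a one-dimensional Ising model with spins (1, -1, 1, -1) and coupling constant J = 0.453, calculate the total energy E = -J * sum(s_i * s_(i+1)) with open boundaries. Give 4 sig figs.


Step 1: Nearest-neighbor products: -1, -1, -1
Step 2: Sum of products = -3
Step 3: E = -0.453 * -3 = 1.359

1.359


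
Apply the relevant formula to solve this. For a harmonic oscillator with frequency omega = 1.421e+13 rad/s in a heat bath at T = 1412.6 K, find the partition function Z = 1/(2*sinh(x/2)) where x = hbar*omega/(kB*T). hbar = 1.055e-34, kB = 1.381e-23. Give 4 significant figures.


Step 1: Compute x = hbar*omega/(kB*T) = 1.055e-34*1.421e+13/(1.381e-23*1412.6) = 0.07685
Step 2: x/2 = 0.03842
Step 3: sinh(x/2) = 0.03843
Step 4: Z = 1/(2*0.03843) = 13.01

13.01


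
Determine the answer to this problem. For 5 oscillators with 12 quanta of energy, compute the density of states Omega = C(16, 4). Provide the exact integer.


Step 1: Use binomial coefficient C(16, 4)
Step 2: Numerator = 16! / 12!
Step 3: Denominator = 4!
Step 4: Omega = 1820

1820


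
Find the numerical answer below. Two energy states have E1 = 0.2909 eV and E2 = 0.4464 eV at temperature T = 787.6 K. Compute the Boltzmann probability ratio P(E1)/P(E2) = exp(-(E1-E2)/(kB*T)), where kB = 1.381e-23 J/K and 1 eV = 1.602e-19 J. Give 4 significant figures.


Step 1: Compute energy difference dE = E1 - E2 = 0.2909 - 0.4464 = -0.1555 eV
Step 2: Convert to Joules: dE_J = -0.1555 * 1.602e-19 = -2.491e-20 J
Step 3: Compute exponent = -dE_J / (kB * T) = -(-2.491e-20) / (1.381e-23 * 787.6) = 2.29
Step 4: P(E1)/P(E2) = exp(2.29) = 9.878

9.878


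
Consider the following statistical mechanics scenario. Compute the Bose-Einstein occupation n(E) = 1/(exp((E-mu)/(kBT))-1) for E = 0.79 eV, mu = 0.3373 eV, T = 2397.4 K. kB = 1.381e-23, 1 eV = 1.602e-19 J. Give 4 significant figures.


Step 1: (E - mu) = 0.4527 eV
Step 2: x = (E-mu)*eV/(kB*T) = 0.4527*1.602e-19/(1.381e-23*2397.4) = 2.19
Step 3: exp(x) = 8.939
Step 4: n = 1/(exp(x)-1) = 0.126

0.126


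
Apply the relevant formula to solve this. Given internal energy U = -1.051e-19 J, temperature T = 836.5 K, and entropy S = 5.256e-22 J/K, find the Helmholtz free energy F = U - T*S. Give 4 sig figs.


Step 1: T*S = 836.5 * 5.256e-22 = 4.397e-19 J
Step 2: F = U - T*S = -1.051e-19 - 4.397e-19
Step 3: F = -5.448e-19 J

-5.448e-19


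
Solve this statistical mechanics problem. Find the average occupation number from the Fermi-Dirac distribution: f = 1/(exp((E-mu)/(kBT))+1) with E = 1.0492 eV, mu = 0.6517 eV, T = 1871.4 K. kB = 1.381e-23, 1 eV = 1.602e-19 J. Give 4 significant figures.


Step 1: (E - mu) = 1.0492 - 0.6517 = 0.3975 eV
Step 2: Convert: (E-mu)*eV = 6.368e-20 J
Step 3: x = (E-mu)*eV/(kB*T) = 2.464
Step 4: f = 1/(exp(2.464)+1) = 0.07842

0.07842


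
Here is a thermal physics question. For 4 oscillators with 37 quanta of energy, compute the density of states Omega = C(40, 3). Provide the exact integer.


Step 1: Use binomial coefficient C(40, 3)
Step 2: Numerator = 40! / 37!
Step 3: Denominator = 3!
Step 4: Omega = 9880

9880


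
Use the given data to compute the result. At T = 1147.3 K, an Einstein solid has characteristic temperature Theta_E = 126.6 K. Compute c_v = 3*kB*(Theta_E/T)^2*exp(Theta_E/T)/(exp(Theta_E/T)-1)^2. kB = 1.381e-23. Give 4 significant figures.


Step 1: x = Theta_E/T = 126.6/1147.3 = 0.1103
Step 2: x^2 = 0.01218
Step 3: exp(x) = 1.117
Step 4: c_v = 3*1.381e-23*0.01218*1.117/(1.117-1)^2 = 4.139e-23

4.139e-23


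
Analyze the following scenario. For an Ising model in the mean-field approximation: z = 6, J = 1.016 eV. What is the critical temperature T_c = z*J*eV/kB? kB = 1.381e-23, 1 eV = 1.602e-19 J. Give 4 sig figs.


Step 1: z*J = 6*1.016 = 6.096 eV
Step 2: Convert to Joules: 6.096*1.602e-19 = 9.766e-19 J
Step 3: T_c = 9.766e-19 / 1.381e-23 = 7.072e+04 K

7.072e+04


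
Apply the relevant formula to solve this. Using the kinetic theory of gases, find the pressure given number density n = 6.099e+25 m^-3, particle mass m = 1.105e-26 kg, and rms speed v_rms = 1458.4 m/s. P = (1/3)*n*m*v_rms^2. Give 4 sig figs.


Step 1: v_rms^2 = 1458.4^2 = 2.127e+06
Step 2: n*m = 6.099e+25*1.105e-26 = 0.6739
Step 3: P = (1/3)*0.6739*2.127e+06 = 4.778e+05 Pa

4.778e+05


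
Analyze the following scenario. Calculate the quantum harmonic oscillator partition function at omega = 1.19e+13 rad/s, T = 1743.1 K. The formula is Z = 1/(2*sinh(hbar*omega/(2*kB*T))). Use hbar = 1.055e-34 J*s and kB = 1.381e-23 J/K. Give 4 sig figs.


Step 1: Compute x = hbar*omega/(kB*T) = 1.055e-34*1.19e+13/(1.381e-23*1743.1) = 0.05215
Step 2: x/2 = 0.02608
Step 3: sinh(x/2) = 0.02608
Step 4: Z = 1/(2*0.02608) = 19.17

19.17


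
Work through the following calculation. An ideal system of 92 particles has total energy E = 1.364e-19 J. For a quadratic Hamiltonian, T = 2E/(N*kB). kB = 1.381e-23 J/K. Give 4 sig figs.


Step 1: Numerator = 2*E = 2*1.364e-19 = 2.728e-19 J
Step 2: Denominator = N*kB = 92*1.381e-23 = 1.271e-21
Step 3: T = 2.728e-19 / 1.271e-21 = 214.7 K

214.7


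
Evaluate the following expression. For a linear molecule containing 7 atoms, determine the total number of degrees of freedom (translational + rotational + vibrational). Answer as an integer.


Step 1: Translational DOF = 3
Step 2: Rotational DOF (linear) = 2
Step 3: Vibrational DOF = 3*7 - 5 = 16
Step 4: Total = 3 + 2 + 16 = 21

21


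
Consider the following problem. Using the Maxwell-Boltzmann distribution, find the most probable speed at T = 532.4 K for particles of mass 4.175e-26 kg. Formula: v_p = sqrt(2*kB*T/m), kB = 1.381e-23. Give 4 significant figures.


Step 1: Numerator = 2*kB*T = 2*1.381e-23*532.4 = 1.47e-20
Step 2: Ratio = 1.47e-20 / 4.175e-26 = 3.522e+05
Step 3: v_p = sqrt(3.522e+05) = 593.5 m/s

593.5


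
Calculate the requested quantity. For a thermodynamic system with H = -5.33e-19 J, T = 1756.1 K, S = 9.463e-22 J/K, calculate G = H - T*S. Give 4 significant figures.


Step 1: T*S = 1756.1 * 9.463e-22 = 1.662e-18 J
Step 2: G = H - T*S = -5.33e-19 - 1.662e-18
Step 3: G = -2.195e-18 J

-2.195e-18


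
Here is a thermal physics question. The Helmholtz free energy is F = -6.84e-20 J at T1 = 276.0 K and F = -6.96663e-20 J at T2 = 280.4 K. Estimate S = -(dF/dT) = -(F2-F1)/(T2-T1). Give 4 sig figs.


Step 1: dF = F2 - F1 = -6.96663e-20 - (-6.84e-20) = -1.2663e-21 J
Step 2: dT = T2 - T1 = 280.4 - 276.0 = 4.4 K
Step 3: S = -dF/dT = -(-1.2663e-21)/4.4 = 2.878e-22 J/K

2.878e-22


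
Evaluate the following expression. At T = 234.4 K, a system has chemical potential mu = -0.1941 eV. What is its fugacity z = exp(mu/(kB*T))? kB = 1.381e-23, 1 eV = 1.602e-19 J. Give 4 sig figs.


Step 1: Convert mu to Joules: -0.1941*1.602e-19 = -3.109e-20 J
Step 2: kB*T = 1.381e-23*234.4 = 3.237e-21 J
Step 3: mu/(kB*T) = -9.606
Step 4: z = exp(-9.606) = 6.733e-05

6.733e-05


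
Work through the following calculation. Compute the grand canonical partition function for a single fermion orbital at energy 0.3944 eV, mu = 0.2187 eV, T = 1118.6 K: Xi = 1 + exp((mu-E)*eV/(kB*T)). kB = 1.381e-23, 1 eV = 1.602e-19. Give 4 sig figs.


Step 1: (mu - E) = 0.2187 - 0.3944 = -0.1757 eV
Step 2: x = (mu-E)*eV/(kB*T) = -0.1757*1.602e-19/(1.381e-23*1118.6) = -1.822
Step 3: exp(x) = 0.1617
Step 4: Xi = 1 + 0.1617 = 1.162

1.162


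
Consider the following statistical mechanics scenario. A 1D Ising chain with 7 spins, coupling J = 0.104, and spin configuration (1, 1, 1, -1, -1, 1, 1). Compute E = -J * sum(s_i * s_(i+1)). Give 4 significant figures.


Step 1: Nearest-neighbor products: 1, 1, -1, 1, -1, 1
Step 2: Sum of products = 2
Step 3: E = -0.104 * 2 = -0.208

-0.208


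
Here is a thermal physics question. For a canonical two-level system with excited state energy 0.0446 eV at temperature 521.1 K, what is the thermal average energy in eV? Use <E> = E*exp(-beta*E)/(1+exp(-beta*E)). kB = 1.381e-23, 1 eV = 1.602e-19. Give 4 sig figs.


Step 1: beta*E = 0.0446*1.602e-19/(1.381e-23*521.1) = 0.9928
Step 2: exp(-beta*E) = 0.3705
Step 3: <E> = 0.0446*0.3705/(1+0.3705) = 0.01206 eV

0.01206


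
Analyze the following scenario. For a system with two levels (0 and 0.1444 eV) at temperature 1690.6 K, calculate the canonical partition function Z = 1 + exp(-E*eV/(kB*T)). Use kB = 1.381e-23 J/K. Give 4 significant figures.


Step 1: Compute beta*E = E*eV/(kB*T) = 0.1444*1.602e-19/(1.381e-23*1690.6) = 0.9908
Step 2: exp(-beta*E) = exp(-0.9908) = 0.3713
Step 3: Z = 1 + 0.3713 = 1.371

1.371


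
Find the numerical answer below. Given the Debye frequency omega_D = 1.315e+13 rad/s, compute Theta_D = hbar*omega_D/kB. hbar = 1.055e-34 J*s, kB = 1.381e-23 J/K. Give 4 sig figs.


Step 1: hbar*omega_D = 1.055e-34 * 1.315e+13 = 1.387e-21 J
Step 2: Theta_D = 1.387e-21 / 1.381e-23
Step 3: Theta_D = 100.5 K

100.5


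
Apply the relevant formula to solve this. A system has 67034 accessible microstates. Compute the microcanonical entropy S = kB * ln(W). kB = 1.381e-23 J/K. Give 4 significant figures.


Step 1: ln(W) = ln(67034) = 11.11
Step 2: S = kB * ln(W) = 1.381e-23 * 11.11
Step 3: S = 1.535e-22 J/K

1.535e-22


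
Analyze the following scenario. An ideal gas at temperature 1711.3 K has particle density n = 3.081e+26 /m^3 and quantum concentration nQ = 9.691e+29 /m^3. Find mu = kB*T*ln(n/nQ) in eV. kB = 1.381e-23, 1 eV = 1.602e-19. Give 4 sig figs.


Step 1: n/nQ = 3.081e+26/9.691e+29 = 0.0003179
Step 2: ln(n/nQ) = -8.054
Step 3: mu = kB*T*ln(n/nQ) = 2.363e-20*-8.054 = -1.903e-19 J
Step 4: Convert to eV: -1.903e-19/1.602e-19 = -1.188 eV

-1.188


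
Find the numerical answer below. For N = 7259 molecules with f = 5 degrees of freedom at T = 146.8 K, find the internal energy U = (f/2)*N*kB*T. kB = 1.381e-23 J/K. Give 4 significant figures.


Step 1: f/2 = 5/2 = 2.5
Step 2: N*kB*T = 7259*1.381e-23*146.8 = 1.472e-17
Step 3: U = 2.5 * 1.472e-17 = 3.679e-17 J

3.679e-17


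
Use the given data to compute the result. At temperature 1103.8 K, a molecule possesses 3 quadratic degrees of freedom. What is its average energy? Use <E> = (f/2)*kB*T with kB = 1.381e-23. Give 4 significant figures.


Step 1: f/2 = 3/2 = 1.5
Step 2: kB*T = 1.381e-23 * 1103.8 = 1.524e-20
Step 3: <E> = 1.5 * 1.524e-20 = 2.287e-20 J

2.287e-20


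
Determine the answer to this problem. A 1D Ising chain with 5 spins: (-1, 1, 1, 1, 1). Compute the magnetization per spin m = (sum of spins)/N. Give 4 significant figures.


Step 1: Count up spins (+1): 4, down spins (-1): 1
Step 2: Total magnetization M = 4 - 1 = 3
Step 3: m = M/N = 3/5 = 0.6

0.6


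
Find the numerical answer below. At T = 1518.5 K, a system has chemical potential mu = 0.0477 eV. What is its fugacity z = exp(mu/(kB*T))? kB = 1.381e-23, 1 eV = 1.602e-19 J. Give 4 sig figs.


Step 1: Convert mu to Joules: 0.0477*1.602e-19 = 7.642e-21 J
Step 2: kB*T = 1.381e-23*1518.5 = 2.097e-20 J
Step 3: mu/(kB*T) = 0.3644
Step 4: z = exp(0.3644) = 1.44

1.44


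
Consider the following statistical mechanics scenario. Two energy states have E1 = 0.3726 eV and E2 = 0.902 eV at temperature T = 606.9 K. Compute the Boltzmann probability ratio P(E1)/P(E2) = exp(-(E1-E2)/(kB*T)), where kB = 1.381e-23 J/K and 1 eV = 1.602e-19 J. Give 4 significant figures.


Step 1: Compute energy difference dE = E1 - E2 = 0.3726 - 0.902 = -0.5294 eV
Step 2: Convert to Joules: dE_J = -0.5294 * 1.602e-19 = -8.481e-20 J
Step 3: Compute exponent = -dE_J / (kB * T) = -(-8.481e-20) / (1.381e-23 * 606.9) = 10.12
Step 4: P(E1)/P(E2) = exp(10.12) = 2.481e+04

2.481e+04


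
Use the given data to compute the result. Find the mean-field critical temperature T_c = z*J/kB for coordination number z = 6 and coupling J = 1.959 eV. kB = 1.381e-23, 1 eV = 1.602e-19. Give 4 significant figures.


Step 1: z*J = 6*1.959 = 11.75 eV
Step 2: Convert to Joules: 11.75*1.602e-19 = 1.883e-18 J
Step 3: T_c = 1.883e-18 / 1.381e-23 = 1.363e+05 K

1.363e+05


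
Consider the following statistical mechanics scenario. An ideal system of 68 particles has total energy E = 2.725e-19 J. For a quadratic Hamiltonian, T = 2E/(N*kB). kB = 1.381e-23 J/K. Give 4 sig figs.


Step 1: Numerator = 2*E = 2*2.725e-19 = 5.45e-19 J
Step 2: Denominator = N*kB = 68*1.381e-23 = 9.391e-22
Step 3: T = 5.45e-19 / 9.391e-22 = 580.4 K

580.4


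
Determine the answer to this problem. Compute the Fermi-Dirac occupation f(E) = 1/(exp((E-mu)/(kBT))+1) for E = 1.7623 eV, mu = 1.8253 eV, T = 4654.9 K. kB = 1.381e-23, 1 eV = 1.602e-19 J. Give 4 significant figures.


Step 1: (E - mu) = 1.7623 - 1.8253 = -0.063 eV
Step 2: Convert: (E-mu)*eV = -1.009e-20 J
Step 3: x = (E-mu)*eV/(kB*T) = -0.157
Step 4: f = 1/(exp(-0.157)+1) = 0.5392

0.5392


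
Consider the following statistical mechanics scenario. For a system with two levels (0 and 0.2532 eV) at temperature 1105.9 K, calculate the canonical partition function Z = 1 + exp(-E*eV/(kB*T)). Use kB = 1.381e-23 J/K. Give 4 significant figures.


Step 1: Compute beta*E = E*eV/(kB*T) = 0.2532*1.602e-19/(1.381e-23*1105.9) = 2.656
Step 2: exp(-beta*E) = exp(-2.656) = 0.07023
Step 3: Z = 1 + 0.07023 = 1.07

1.07


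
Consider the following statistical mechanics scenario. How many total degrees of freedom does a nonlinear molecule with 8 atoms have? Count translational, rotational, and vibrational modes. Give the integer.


Step 1: Translational DOF = 3
Step 2: Rotational DOF (nonlinear) = 3
Step 3: Vibrational DOF = 3*8 - 6 = 18
Step 4: Total = 3 + 3 + 18 = 24

24


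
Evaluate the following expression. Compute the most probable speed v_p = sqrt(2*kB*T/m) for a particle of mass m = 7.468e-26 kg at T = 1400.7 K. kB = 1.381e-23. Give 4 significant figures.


Step 1: Numerator = 2*kB*T = 2*1.381e-23*1400.7 = 3.869e-20
Step 2: Ratio = 3.869e-20 / 7.468e-26 = 5.18e+05
Step 3: v_p = sqrt(5.18e+05) = 719.8 m/s

719.8


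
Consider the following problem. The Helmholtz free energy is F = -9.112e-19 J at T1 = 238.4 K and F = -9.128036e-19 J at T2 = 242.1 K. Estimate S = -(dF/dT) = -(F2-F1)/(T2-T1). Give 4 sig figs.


Step 1: dF = F2 - F1 = -9.128036e-19 - (-9.112e-19) = -1.6036e-21 J
Step 2: dT = T2 - T1 = 242.1 - 238.4 = 3.7 K
Step 3: S = -dF/dT = -(-1.6036e-21)/3.7 = 4.334e-22 J/K

4.334e-22


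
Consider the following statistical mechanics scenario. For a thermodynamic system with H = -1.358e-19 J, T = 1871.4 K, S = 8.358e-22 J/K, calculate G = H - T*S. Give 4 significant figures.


Step 1: T*S = 1871.4 * 8.358e-22 = 1.564e-18 J
Step 2: G = H - T*S = -1.358e-19 - 1.564e-18
Step 3: G = -1.7e-18 J

-1.7e-18


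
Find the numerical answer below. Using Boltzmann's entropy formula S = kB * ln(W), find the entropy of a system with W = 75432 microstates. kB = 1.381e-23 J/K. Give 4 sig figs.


Step 1: ln(W) = ln(75432) = 11.23
Step 2: S = kB * ln(W) = 1.381e-23 * 11.23
Step 3: S = 1.551e-22 J/K

1.551e-22


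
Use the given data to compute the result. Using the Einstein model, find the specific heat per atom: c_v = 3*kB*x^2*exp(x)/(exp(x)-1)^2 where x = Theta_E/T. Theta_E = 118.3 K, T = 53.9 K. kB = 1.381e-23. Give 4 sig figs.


Step 1: x = Theta_E/T = 118.3/53.9 = 2.195
Step 2: x^2 = 4.817
Step 3: exp(x) = 8.978
Step 4: c_v = 3*1.381e-23*4.817*8.978/(8.978-1)^2 = 2.815e-23

2.815e-23


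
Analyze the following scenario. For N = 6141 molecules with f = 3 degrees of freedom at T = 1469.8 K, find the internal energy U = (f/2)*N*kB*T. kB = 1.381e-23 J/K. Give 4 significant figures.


Step 1: f/2 = 3/2 = 1.5
Step 2: N*kB*T = 6141*1.381e-23*1469.8 = 1.246e-16
Step 3: U = 1.5 * 1.246e-16 = 1.87e-16 J

1.87e-16


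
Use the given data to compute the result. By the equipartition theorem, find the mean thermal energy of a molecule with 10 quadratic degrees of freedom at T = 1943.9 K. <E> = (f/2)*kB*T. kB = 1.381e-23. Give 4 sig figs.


Step 1: f/2 = 10/2 = 5
Step 2: kB*T = 1.381e-23 * 1943.9 = 2.685e-20
Step 3: <E> = 5 * 2.685e-20 = 1.342e-19 J

1.342e-19


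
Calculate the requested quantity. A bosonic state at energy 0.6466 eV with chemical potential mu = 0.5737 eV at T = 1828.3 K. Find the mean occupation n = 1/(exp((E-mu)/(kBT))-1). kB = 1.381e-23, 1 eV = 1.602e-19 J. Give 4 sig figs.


Step 1: (E - mu) = 0.0729 eV
Step 2: x = (E-mu)*eV/(kB*T) = 0.0729*1.602e-19/(1.381e-23*1828.3) = 0.4625
Step 3: exp(x) = 1.588
Step 4: n = 1/(exp(x)-1) = 1.7

1.7


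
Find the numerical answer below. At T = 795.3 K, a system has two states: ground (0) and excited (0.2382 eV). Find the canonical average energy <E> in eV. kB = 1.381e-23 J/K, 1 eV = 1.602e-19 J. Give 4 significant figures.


Step 1: beta*E = 0.2382*1.602e-19/(1.381e-23*795.3) = 3.474
Step 2: exp(-beta*E) = 0.03098
Step 3: <E> = 0.2382*0.03098/(1+0.03098) = 0.007158 eV

0.007158


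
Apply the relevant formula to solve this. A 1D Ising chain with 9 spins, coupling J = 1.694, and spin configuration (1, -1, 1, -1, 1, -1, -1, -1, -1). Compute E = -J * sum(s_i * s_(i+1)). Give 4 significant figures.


Step 1: Nearest-neighbor products: -1, -1, -1, -1, -1, 1, 1, 1
Step 2: Sum of products = -2
Step 3: E = -1.694 * -2 = 3.388

3.388


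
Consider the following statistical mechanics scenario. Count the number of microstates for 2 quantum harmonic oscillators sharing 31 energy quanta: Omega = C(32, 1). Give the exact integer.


Step 1: Use binomial coefficient C(32, 1)
Step 2: Numerator = 32! / 31!
Step 3: Denominator = 1!
Step 4: Omega = 32

32


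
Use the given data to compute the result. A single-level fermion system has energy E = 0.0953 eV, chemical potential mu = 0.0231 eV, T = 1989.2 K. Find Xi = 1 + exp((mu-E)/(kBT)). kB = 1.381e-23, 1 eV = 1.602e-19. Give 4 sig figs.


Step 1: (mu - E) = 0.0231 - 0.0953 = -0.0722 eV
Step 2: x = (mu-E)*eV/(kB*T) = -0.0722*1.602e-19/(1.381e-23*1989.2) = -0.421
Step 3: exp(x) = 0.6564
Step 4: Xi = 1 + 0.6564 = 1.656

1.656


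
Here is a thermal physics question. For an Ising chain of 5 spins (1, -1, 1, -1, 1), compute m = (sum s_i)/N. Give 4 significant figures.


Step 1: Count up spins (+1): 3, down spins (-1): 2
Step 2: Total magnetization M = 3 - 2 = 1
Step 3: m = M/N = 1/5 = 0.2

0.2


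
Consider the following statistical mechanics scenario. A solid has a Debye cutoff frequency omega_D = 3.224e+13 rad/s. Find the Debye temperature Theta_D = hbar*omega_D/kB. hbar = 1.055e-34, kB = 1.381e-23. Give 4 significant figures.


Step 1: hbar*omega_D = 1.055e-34 * 3.224e+13 = 3.401e-21 J
Step 2: Theta_D = 3.401e-21 / 1.381e-23
Step 3: Theta_D = 246.3 K

246.3


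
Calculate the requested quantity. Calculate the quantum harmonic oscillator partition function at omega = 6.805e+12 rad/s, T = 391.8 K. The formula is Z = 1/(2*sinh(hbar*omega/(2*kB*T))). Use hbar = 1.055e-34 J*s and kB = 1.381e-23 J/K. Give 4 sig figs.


Step 1: Compute x = hbar*omega/(kB*T) = 1.055e-34*6.805e+12/(1.381e-23*391.8) = 0.1327
Step 2: x/2 = 0.06634
Step 3: sinh(x/2) = 0.06639
Step 4: Z = 1/(2*0.06639) = 7.531

7.531


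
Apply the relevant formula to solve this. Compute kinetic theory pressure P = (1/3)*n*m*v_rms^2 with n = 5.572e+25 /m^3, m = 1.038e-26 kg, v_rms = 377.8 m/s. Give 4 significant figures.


Step 1: v_rms^2 = 377.8^2 = 1.427e+05
Step 2: n*m = 5.572e+25*1.038e-26 = 0.5784
Step 3: P = (1/3)*0.5784*1.427e+05 = 2.752e+04 Pa

2.752e+04


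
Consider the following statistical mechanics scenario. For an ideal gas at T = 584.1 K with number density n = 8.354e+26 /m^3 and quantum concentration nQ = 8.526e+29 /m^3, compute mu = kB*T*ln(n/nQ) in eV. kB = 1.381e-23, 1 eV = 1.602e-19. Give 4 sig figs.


Step 1: n/nQ = 8.354e+26/8.526e+29 = 0.0009798
Step 2: ln(n/nQ) = -6.928
Step 3: mu = kB*T*ln(n/nQ) = 8.066e-21*-6.928 = -5.589e-20 J
Step 4: Convert to eV: -5.589e-20/1.602e-19 = -0.3488 eV

-0.3488


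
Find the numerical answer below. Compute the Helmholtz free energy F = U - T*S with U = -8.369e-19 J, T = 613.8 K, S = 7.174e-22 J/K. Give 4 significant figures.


Step 1: T*S = 613.8 * 7.174e-22 = 4.403e-19 J
Step 2: F = U - T*S = -8.369e-19 - 4.403e-19
Step 3: F = -1.277e-18 J

-1.277e-18


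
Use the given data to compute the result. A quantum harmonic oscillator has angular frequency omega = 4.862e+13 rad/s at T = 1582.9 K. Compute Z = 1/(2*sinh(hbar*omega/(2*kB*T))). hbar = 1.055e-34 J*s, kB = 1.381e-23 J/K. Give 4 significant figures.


Step 1: Compute x = hbar*omega/(kB*T) = 1.055e-34*4.862e+13/(1.381e-23*1582.9) = 0.2346
Step 2: x/2 = 0.1173
Step 3: sinh(x/2) = 0.1176
Step 4: Z = 1/(2*0.1176) = 4.252

4.252


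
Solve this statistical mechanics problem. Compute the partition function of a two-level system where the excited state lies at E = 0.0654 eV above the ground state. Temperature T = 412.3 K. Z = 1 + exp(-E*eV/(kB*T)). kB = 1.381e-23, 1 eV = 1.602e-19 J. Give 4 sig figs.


Step 1: Compute beta*E = E*eV/(kB*T) = 0.0654*1.602e-19/(1.381e-23*412.3) = 1.84
Step 2: exp(-beta*E) = exp(-1.84) = 0.1588
Step 3: Z = 1 + 0.1588 = 1.159

1.159


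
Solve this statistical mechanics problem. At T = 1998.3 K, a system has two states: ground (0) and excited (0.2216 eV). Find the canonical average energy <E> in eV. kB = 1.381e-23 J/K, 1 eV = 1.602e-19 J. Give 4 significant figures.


Step 1: beta*E = 0.2216*1.602e-19/(1.381e-23*1998.3) = 1.286
Step 2: exp(-beta*E) = 0.2763
Step 3: <E> = 0.2216*0.2763/(1+0.2763) = 0.04797 eV

0.04797


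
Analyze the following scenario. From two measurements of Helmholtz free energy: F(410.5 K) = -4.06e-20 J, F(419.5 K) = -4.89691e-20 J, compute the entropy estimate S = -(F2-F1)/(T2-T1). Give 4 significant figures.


Step 1: dF = F2 - F1 = -4.89691e-20 - (-4.06e-20) = -8.3691e-21 J
Step 2: dT = T2 - T1 = 419.5 - 410.5 = 9 K
Step 3: S = -dF/dT = -(-8.3691e-21)/9 = 9.299e-22 J/K

9.299e-22


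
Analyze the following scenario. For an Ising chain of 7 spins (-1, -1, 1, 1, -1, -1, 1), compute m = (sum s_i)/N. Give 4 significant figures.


Step 1: Count up spins (+1): 3, down spins (-1): 4
Step 2: Total magnetization M = 3 - 4 = -1
Step 3: m = M/N = -1/7 = -0.1429

-0.1429
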